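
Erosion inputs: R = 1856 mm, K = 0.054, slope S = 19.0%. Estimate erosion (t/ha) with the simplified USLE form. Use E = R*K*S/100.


Formula: E = R * K * S / 100  (simplified USLE)
R * K = 1856 * 0.054 = 100.224
E = 100.224 * 19.0 / 100 = 19.04 t/ha

19.04


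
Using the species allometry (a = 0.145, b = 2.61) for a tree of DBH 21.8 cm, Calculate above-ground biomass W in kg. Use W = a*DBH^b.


Formula: W = a * DBH^b  (allometric power law)
DBH^b = 21.8^2.61 = 3114.3789
W = 0.145 * 3114.3789 = 451.6 kg

451.6


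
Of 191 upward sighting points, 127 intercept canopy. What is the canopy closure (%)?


Formula: Canopy closure = covered points / total points * 100
Closure = 127 / 191 * 100
Closure = 0.6649 * 100 = 66.5%

66.5


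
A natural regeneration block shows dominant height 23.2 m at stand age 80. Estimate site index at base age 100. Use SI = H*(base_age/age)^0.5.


Formula: SI = H_dom * (base_age / age)^0.5
Age ratio = 100 / 80 = 1.25
sqrt(age_ratio) = 1.11803
SI = 23.2 * 1.11803 = 25.9 m

25.9


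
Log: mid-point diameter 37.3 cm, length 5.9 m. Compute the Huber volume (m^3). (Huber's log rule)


Huber: V = Am * L,  Am = pi*(Dm/200)^2
Am = pi*(37.3/200)^2 = 0.109272 m^2
V = 0.109272*5.9 = 0.6447 m^3

0.6447


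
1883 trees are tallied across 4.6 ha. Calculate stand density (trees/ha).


Formula: Stand Density = N_trees / Area_ha
Density = 1883 trees / 4.6 ha
Density = 409 trees/ha

409


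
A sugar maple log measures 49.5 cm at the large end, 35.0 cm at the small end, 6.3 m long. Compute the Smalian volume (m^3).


Smalian: V = (A1 + A2)/2 * L,  A = pi*(D/200)^2
A1 = pi*(49.5/200)^2 = 0.192442 m^2
A2 = pi*(35.0/200)^2 = 0.096211 m^2
V = (0.192442+0.096211)/2*6.3 = 0.9093 m^3

0.9093


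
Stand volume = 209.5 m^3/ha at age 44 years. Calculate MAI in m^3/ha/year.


Formula: MAI = Total Volume / Stand Age
MAI = 209.5 m^3/ha / 44 years
MAI = 4.76 m^3/ha/year

4.76


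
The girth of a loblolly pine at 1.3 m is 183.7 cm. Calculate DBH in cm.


Formula: DBH = C / pi
DBH = 183.7 / pi
pi = 3.14159...
DBH = 58.5 cm

58.5


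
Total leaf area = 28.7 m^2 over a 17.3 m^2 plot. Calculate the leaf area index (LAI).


Formula: LAI = total leaf area / ground area  (dimensionless)
LAI = 28.7 m^2 / 17.3 m^2
LAI = 1.66

1.66


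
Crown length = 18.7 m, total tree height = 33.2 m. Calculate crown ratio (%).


Formula: Crown Ratio = (Crown Length / Total Height) * 100
CR = (18.7 m / 33.2 m) * 100
CR = 0.5633 * 100 = 56.3%

56.3


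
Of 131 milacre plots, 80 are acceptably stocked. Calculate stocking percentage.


Formula: Stocking % = stocked plots / total plots * 100
Stocking = 80 / 131 * 100
Stocking = 0.6107 * 100 = 61.1%

61.1


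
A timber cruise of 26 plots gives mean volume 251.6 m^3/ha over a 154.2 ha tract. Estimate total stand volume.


Formula: Total Volume = Mean Volume per ha * Total Area
Total Volume = 251.6 m^3/ha * 154.2 ha
Total Volume = 38797 m^3

38797


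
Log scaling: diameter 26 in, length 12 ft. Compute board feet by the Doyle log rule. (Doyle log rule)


Doyle: BF = (D - 4)^2 * L / 16
Adjusted diameter = 26 - 4 = 22 in
(D-4)^2 = 22^2 = 484
BF = 484 * 12 / 16 = 363 BF

363


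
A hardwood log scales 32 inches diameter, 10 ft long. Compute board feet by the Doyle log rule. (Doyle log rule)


Doyle: BF = (D - 4)^2 * L / 16
Adjusted diameter = 32 - 4 = 28 in
(D-4)^2 = 28^2 = 784
BF = 784 * 10 / 16 = 490 BF

490


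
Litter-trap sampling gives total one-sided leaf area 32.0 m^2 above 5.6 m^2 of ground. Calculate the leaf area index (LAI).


Formula: LAI = total leaf area / ground area  (dimensionless)
LAI = 32.0 m^2 / 5.6 m^2
LAI = 5.71

5.71


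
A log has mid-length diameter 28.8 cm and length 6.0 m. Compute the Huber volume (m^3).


Huber: V = Am * L,  Am = pi*(Dm/200)^2
Am = pi*(28.8/200)^2 = 0.065144 m^2
V = 0.065144*6.0 = 0.3909 m^3

0.3909


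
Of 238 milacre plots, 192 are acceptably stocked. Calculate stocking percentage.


Formula: Stocking % = stocked plots / total plots * 100
Stocking = 192 / 238 * 100
Stocking = 0.8067 * 100 = 80.7%

80.7


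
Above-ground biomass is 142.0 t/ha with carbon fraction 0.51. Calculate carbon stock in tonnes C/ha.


Formula: Carbon Stock = Biomass * Carbon Fraction
C = 142.0 t/ha * 0.51
C = 72.4 t C/ha

72.4


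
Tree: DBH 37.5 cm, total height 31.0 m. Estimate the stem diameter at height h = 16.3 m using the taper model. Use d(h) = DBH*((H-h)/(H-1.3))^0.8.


Taper: d(h) = DBH * ((H - h) / (H - 1.3))^0.8
Numerator = H - h = 31.0 - 16.3 = 14.7 m
Denominator = H - 1.3 = 31.0 - 1.3 = 29.7 m
Ratio = 14.7 / 29.7 = 0.49495
d = 37.5 * 0.49495^0.8 = 21.4 cm

21.4


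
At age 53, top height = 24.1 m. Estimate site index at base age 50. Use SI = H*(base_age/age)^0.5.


Formula: SI = H_dom * (base_age / age)^0.5
Age ratio = 50 / 53 = 0.9434
sqrt(age_ratio) = 0.97129
SI = 24.1 * 0.97129 = 23.4 m

23.4


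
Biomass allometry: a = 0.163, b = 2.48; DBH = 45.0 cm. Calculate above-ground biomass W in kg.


Formula: W = a * DBH^b  (allometric power law)
DBH^b = 45.0^2.48 = 12588.2985
W = 0.163 * 12588.2985 = 2051.9 kg

2051.9


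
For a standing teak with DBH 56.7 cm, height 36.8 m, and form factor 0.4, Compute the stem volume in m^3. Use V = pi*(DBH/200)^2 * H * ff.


Formula: V = pi * (DBH/200)^2 * H * ff
Radius = DBH/200 = 56.7/200 = 0.2835 m
Radius^2 = 0.2835^2 = 0.08037225 m^2
V = pi * 0.08037225 * 36.8 * 0.4
V = 3.717 m^3

3.717


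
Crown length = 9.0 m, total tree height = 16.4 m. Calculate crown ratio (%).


Formula: Crown Ratio = (Crown Length / Total Height) * 100
CR = (9.0 m / 16.4 m) * 100
CR = 0.5488 * 100 = 54.9%

54.9


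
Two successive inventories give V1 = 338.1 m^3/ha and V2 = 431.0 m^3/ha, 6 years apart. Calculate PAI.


Formula: PAI = (V_T2 - V_T1) / (T2 - T1)
Volume increment = 431.0 - 338.1 = 92.9 m^3/ha
PAI = 92.9 / 6 = 15.48 m^3/ha/year

15.48


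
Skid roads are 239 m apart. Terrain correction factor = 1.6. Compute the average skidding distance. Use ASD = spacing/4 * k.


Formula: ASD = (spacing / 4) * correction
Uncorrected distance = spacing / 4 = 239 / 4 = 59.75 m
ASD = 59.75 * 1.6 = 96 m

96


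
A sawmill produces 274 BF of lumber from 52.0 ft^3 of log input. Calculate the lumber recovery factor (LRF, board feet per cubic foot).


Formula: LRF = Lumber Output (BF) / Log Input (ft^3)
LRF = 274 BF / 52.0 ft^3
LRF = 5.27 BF/ft^3

5.27


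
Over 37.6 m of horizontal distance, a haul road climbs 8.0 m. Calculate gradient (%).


Formula: Gradient = rise / run * 100
Gradient = 8.0 / 37.6 * 100 = 21.3%

21.3


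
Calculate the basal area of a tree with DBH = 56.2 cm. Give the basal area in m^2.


Formula: BA = pi * (DBH/2)^2 / 10000  (cm^2 to m^2)
Radius = DBH/2 = 56.2/2 = 28.1 cm
BA = pi * 28.1^2 / 10000
   = 2480.633 cm^2 / 10000
   = 0.2481 m^2

0.2481


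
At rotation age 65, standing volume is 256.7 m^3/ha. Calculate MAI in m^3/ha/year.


Formula: MAI = Total Volume / Stand Age
MAI = 256.7 m^3/ha / 65 years
MAI = 3.95 m^3/ha/year

3.95


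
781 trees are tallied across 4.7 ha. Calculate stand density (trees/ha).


Formula: Stand Density = N_trees / Area_ha
Density = 781 trees / 4.7 ha
Density = 166 trees/ha

166


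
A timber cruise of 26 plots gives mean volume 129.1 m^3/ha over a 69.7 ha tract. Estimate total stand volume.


Formula: Total Volume = Mean Volume per ha * Total Area
Total Volume = 129.1 m^3/ha * 69.7 ha
Total Volume = 8998 m^3

8998


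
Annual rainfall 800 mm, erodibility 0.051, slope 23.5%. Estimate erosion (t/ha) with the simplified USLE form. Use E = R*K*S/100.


Formula: E = R * K * S / 100  (simplified USLE)
R * K = 800 * 0.051 = 40.8
E = 40.8 * 23.5 / 100 = 9.59 t/ha

9.59


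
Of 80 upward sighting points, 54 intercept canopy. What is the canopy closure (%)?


Formula: Canopy closure = covered points / total points * 100
Closure = 54 / 80 * 100
Closure = 0.675 * 100 = 67.5%

67.5


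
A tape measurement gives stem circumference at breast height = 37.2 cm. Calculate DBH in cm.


Formula: DBH = C / pi
DBH = 37.2 / pi
pi = 3.14159...
DBH = 11.8 cm

11.8


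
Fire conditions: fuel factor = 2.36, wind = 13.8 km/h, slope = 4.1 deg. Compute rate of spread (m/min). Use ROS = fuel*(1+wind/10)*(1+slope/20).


Formula: ROS = fuel * (1 + wind/10) * (1 + slope/20)
Wind factor = 1 + 13.8/10 = 2.38
Slope factor = 1 + 4.1/20 = 1.205
ROS = 2.36 * 2.38 * 1.205 = 6.77 m/min

6.77


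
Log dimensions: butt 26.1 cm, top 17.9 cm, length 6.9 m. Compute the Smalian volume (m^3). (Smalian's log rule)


Smalian: V = (A1 + A2)/2 * L,  A = pi*(D/200)^2
A1 = pi*(26.1/200)^2 = 0.053502 m^2
A2 = pi*(17.9/200)^2 = 0.025165 m^2
V = (0.053502+0.025165)/2*6.9 = 0.2714 m^3

0.2714


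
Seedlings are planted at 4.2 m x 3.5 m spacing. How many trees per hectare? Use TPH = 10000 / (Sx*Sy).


Formula: TPH = 10000 m^2/ha / (spacing_x * spacing_y)
Area per tree = 4.2 m * 3.5 m = 14.7 m^2
TPH = 10000 / 14.7 = 680 trees/ha

680


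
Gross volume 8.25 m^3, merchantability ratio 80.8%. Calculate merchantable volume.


Formula: MV = V_total * (merchantable_pct / 100)
Merchantable fraction = 80.8% / 100 = 0.808
MV = 8.25 m^3 * 0.808 = 6.666 m^3

6.666


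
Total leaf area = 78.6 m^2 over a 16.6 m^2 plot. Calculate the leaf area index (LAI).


Formula: LAI = total leaf area / ground area  (dimensionless)
LAI = 78.6 m^2 / 16.6 m^2
LAI = 4.73

4.73


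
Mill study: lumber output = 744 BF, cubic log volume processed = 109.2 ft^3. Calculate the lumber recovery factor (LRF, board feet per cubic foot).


Formula: LRF = Lumber Output (BF) / Log Input (ft^3)
LRF = 744 BF / 109.2 ft^3
LRF = 6.81 BF/ft^3

6.81


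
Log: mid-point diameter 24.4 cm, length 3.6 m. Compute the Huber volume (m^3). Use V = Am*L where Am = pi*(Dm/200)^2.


Huber: V = Am * L,  Am = pi*(Dm/200)^2
Am = pi*(24.4/200)^2 = 0.046759 m^2
V = 0.046759*3.6 = 0.1683 m^3

0.1683


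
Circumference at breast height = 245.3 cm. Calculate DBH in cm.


Formula: DBH = C / pi
DBH = 245.3 / pi
pi = 3.14159...
DBH = 78.1 cm

78.1


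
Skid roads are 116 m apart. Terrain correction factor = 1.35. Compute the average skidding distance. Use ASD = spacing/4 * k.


Formula: ASD = (spacing / 4) * correction
Uncorrected distance = spacing / 4 = 116 / 4 = 29 m
ASD = 29 * 1.35 = 39 m

39


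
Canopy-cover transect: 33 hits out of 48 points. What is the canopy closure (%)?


Formula: Canopy closure = covered points / total points * 100
Closure = 33 / 48 * 100
Closure = 0.6875 * 100 = 68.8%

68.8


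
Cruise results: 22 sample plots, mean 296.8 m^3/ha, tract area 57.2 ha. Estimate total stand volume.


Formula: Total Volume = Mean Volume per ha * Total Area
Total Volume = 296.8 m^3/ha * 57.2 ha
Total Volume = 16977 m^3

16977


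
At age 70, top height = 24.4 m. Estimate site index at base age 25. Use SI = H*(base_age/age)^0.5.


Formula: SI = H_dom * (base_age / age)^0.5
Age ratio = 25 / 70 = 0.35714
sqrt(age_ratio) = 0.59761
SI = 24.4 * 0.59761 = 14.6 m

14.6


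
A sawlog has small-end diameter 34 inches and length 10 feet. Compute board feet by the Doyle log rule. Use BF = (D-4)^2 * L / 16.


Doyle: BF = (D - 4)^2 * L / 16
Adjusted diameter = 34 - 4 = 30 in
(D-4)^2 = 30^2 = 900
BF = 900 * 10 / 16 = 563 BF

563


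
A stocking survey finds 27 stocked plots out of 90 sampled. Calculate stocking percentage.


Formula: Stocking % = stocked plots / total plots * 100
Stocking = 27 / 90 * 100
Stocking = 0.3 * 100 = 30.0%

30.0


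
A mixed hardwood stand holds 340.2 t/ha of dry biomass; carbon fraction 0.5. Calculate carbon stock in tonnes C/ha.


Formula: Carbon Stock = Biomass * Carbon Fraction
C = 340.2 t/ha * 0.5
C = 170.1 t C/ha

170.1


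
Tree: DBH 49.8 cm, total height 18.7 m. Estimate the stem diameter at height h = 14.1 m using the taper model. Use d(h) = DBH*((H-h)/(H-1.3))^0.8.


Taper: d(h) = DBH * ((H - h) / (H - 1.3))^0.8
Numerator = H - h = 18.7 - 14.1 = 4.6 m
Denominator = H - 1.3 = 18.7 - 1.3 = 17.4 m
Ratio = 4.6 / 17.4 = 0.26437
d = 49.8 * 0.26437^0.8 = 17.2 cm

17.2


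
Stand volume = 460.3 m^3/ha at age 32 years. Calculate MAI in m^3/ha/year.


Formula: MAI = Total Volume / Stand Age
MAI = 460.3 m^3/ha / 32 years
MAI = 14.38 m^3/ha/year

14.38


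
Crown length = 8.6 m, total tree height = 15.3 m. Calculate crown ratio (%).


Formula: Crown Ratio = (Crown Length / Total Height) * 100
CR = (8.6 m / 15.3 m) * 100
CR = 0.5621 * 100 = 56.2%

56.2


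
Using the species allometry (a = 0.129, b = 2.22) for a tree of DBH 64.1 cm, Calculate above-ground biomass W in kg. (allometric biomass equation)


Formula: W = a * DBH^b  (allometric power law)
DBH^b = 64.1^2.22 = 10261.8302
W = 0.129 * 10261.8302 = 1323.8 kg

1323.8


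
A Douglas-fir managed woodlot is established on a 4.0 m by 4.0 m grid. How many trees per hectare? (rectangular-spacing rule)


Formula: TPH = 10000 m^2/ha / (spacing_x * spacing_y)
Area per tree = 4.0 m * 4.0 m = 16.0 m^2
TPH = 10000 / 16.0 = 625 trees/ha

625


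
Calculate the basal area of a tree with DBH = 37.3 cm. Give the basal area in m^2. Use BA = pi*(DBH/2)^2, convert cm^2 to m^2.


Formula: BA = pi * (DBH/2)^2 / 10000  (cm^2 to m^2)
Radius = DBH/2 = 37.3/2 = 18.65 cm
BA = pi * 18.65^2 / 10000
   = 1092.7166 cm^2 / 10000
   = 0.1093 m^2

0.1093


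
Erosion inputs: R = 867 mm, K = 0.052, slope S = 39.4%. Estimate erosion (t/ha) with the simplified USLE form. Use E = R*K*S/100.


Formula: E = R * K * S / 100  (simplified USLE)
R * K = 867 * 0.052 = 45.084
E = 45.084 * 39.4 / 100 = 17.76 t/ha

17.76


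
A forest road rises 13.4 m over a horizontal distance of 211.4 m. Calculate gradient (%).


Formula: Gradient = rise / run * 100
Gradient = 13.4 / 211.4 * 100 = 6.3%

6.3


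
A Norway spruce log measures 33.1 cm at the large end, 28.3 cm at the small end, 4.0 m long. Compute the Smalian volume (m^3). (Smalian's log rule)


Smalian: V = (A1 + A2)/2 * L,  A = pi*(D/200)^2
A1 = pi*(33.1/200)^2 = 0.086049 m^2
A2 = pi*(28.3/200)^2 = 0.062902 m^2
V = (0.086049+0.062902)/2*4.0 = 0.2979 m^3

0.2979


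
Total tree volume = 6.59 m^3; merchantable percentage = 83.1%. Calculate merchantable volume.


Formula: MV = V_total * (merchantable_pct / 100)
Merchantable fraction = 83.1% / 100 = 0.831
MV = 6.59 m^3 * 0.831 = 5.476 m^3

5.476


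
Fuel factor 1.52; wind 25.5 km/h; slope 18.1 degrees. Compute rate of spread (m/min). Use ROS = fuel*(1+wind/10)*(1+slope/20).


Formula: ROS = fuel * (1 + wind/10) * (1 + slope/20)
Wind factor = 1 + 25.5/10 = 3.55
Slope factor = 1 + 18.1/20 = 1.905
ROS = 1.52 * 3.55 * 1.905 = 10.28 m/min

10.28


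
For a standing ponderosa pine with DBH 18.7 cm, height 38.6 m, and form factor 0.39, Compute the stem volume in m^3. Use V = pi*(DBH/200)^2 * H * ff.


Formula: V = pi * (DBH/200)^2 * H * ff
Radius = DBH/200 = 18.7/200 = 0.0935 m
Radius^2 = 0.0935^2 = 0.00874225 m^2
V = pi * 0.00874225 * 38.6 * 0.39
V = 0.413 m^3

0.413


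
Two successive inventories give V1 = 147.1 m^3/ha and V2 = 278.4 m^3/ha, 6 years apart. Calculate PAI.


Formula: PAI = (V_T2 - V_T1) / (T2 - T1)
Volume increment = 278.4 - 147.1 = 131.3 m^3/ha
PAI = 131.3 / 6 = 21.88 m^3/ha/year

21.88


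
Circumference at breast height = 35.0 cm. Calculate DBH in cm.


Formula: DBH = C / pi
DBH = 35.0 / pi
pi = 3.14159...
DBH = 11.1 cm

11.1


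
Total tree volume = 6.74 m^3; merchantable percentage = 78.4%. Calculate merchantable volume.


Formula: MV = V_total * (merchantable_pct / 100)
Merchantable fraction = 78.4% / 100 = 0.784
MV = 6.74 m^3 * 0.784 = 5.284 m^3

5.284


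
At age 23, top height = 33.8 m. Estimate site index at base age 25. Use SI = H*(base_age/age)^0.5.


Formula: SI = H_dom * (base_age / age)^0.5
Age ratio = 25 / 23 = 1.08696
sqrt(age_ratio) = 1.04257
SI = 33.8 * 1.04257 = 35.2 m

35.2


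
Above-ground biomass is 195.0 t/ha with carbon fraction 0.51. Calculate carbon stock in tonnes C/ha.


Formula: Carbon Stock = Biomass * Carbon Fraction
C = 195.0 t/ha * 0.51
C = 99.5 t C/ha

99.5


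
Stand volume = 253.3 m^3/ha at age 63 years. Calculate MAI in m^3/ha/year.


Formula: MAI = Total Volume / Stand Age
MAI = 253.3 m^3/ha / 63 years
MAI = 4.02 m^3/ha/year

4.02


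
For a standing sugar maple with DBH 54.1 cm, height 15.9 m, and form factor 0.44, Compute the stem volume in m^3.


Formula: V = pi * (DBH/200)^2 * H * ff
Radius = DBH/200 = 54.1/200 = 0.2705 m
Radius^2 = 0.2705^2 = 0.07317025 m^2
V = pi * 0.07317025 * 15.9 * 0.44
V = 1.608 m^3

1.608


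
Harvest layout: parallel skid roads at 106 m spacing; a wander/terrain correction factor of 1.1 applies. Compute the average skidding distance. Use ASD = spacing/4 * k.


Formula: ASD = (spacing / 4) * correction
Uncorrected distance = spacing / 4 = 106 / 4 = 26.5 m
ASD = 26.5 * 1.1 = 29 m

29


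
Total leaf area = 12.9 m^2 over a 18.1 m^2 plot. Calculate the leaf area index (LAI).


Formula: LAI = total leaf area / ground area  (dimensionless)
LAI = 12.9 m^2 / 18.1 m^2
LAI = 0.71

0.71


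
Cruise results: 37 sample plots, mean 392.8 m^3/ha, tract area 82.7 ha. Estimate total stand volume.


Formula: Total Volume = Mean Volume per ha * Total Area
Total Volume = 392.8 m^3/ha * 82.7 ha
Total Volume = 32485 m^3

32485


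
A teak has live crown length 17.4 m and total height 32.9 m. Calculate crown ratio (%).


Formula: Crown Ratio = (Crown Length / Total Height) * 100
CR = (17.4 m / 32.9 m) * 100
CR = 0.5289 * 100 = 52.9%

52.9


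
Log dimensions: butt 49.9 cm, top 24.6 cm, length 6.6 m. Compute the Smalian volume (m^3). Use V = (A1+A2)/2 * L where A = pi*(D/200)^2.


Smalian: V = (A1 + A2)/2 * L,  A = pi*(D/200)^2
A1 = pi*(49.9/200)^2 = 0.195565 m^2
A2 = pi*(24.6/200)^2 = 0.047529 m^2
V = (0.195565+0.047529)/2*6.6 = 0.8022 m^3

0.8022


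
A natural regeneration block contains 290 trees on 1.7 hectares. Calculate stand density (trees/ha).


Formula: Stand Density = N_trees / Area_ha
Density = 290 trees / 1.7 ha
Density = 171 trees/ha

171


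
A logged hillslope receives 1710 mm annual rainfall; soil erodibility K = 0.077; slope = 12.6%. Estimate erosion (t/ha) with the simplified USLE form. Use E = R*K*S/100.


Formula: E = R * K * S / 100  (simplified USLE)
R * K = 1710 * 0.077 = 131.67
E = 131.67 * 12.6 / 100 = 16.59 t/ha

16.59


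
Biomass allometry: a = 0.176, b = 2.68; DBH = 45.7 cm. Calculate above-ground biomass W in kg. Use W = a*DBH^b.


Formula: W = a * DBH^b  (allometric power law)
DBH^b = 45.7^2.68 = 28091.5315
W = 0.176 * 28091.5315 = 4944.1 kg

4944.1


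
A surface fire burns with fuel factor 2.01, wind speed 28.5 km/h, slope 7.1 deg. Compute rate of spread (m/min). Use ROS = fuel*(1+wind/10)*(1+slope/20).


Formula: ROS = fuel * (1 + wind/10) * (1 + slope/20)
Wind factor = 1 + 28.5/10 = 3.85
Slope factor = 1 + 7.1/20 = 1.355
ROS = 2.01 * 3.85 * 1.355 = 10.49 m/min

10.49


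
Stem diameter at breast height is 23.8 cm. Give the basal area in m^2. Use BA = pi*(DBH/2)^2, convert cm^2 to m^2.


Formula: BA = pi * (DBH/2)^2 / 10000  (cm^2 to m^2)
Radius = DBH/2 = 23.8/2 = 11.9 cm
BA = pi * 11.9^2 / 10000
   = 444.8809 cm^2 / 10000
   = 0.0445 m^2

0.0445


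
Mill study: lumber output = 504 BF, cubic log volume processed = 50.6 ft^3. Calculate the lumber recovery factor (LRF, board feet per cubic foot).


Formula: LRF = Lumber Output (BF) / Log Input (ft^3)
LRF = 504 BF / 50.6 ft^3
LRF = 9.96 BF/ft^3

9.96


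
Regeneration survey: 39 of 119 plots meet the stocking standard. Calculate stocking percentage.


Formula: Stocking % = stocked plots / total plots * 100
Stocking = 39 / 119 * 100
Stocking = 0.3277 * 100 = 32.8%

32.8


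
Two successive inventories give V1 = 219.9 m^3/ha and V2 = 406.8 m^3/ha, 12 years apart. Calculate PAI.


Formula: PAI = (V_T2 - V_T1) / (T2 - T1)
Volume increment = 406.8 - 219.9 = 186.9 m^3/ha
PAI = 186.9 / 12 = 15.58 m^3/ha/year

15.58


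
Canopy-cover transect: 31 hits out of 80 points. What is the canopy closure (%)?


Formula: Canopy closure = covered points / total points * 100
Closure = 31 / 80 * 100
Closure = 0.3875 * 100 = 38.8%

38.8


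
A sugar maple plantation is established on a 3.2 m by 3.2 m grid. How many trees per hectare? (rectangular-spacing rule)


Formula: TPH = 10000 m^2/ha / (spacing_x * spacing_y)
Area per tree = 3.2 m * 3.2 m = 10.24 m^2
TPH = 10000 / 10.24 = 977 trees/ha

977


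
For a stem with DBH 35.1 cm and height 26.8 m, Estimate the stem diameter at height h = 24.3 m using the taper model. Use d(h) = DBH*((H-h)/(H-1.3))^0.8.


Taper: d(h) = DBH * ((H - h) / (H - 1.3))^0.8
Numerator = H - h = 26.8 - 24.3 = 2.5 m
Denominator = H - 1.3 = 26.8 - 1.3 = 25.5 m
Ratio = 2.5 / 25.5 = 0.09804
d = 35.1 * 0.09804^0.8 = 5.5 cm

5.5


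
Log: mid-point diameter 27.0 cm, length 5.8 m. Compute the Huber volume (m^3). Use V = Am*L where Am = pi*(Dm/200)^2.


Huber: V = Am * L,  Am = pi*(Dm/200)^2
Am = pi*(27.0/200)^2 = 0.057256 m^2
V = 0.057256*5.8 = 0.3321 m^3

0.3321


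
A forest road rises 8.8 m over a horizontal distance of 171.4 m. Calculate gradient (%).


Formula: Gradient = rise / run * 100
Gradient = 8.8 / 171.4 * 100 = 5.1%

5.1


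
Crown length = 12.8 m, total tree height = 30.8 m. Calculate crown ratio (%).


Formula: Crown Ratio = (Crown Length / Total Height) * 100
CR = (12.8 m / 30.8 m) * 100
CR = 0.4156 * 100 = 41.6%

41.6


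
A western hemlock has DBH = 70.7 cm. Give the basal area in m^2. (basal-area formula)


Formula: BA = pi * (DBH/2)^2 / 10000  (cm^2 to m^2)
Radius = DBH/2 = 70.7/2 = 35.35 cm
BA = pi * 35.35^2 / 10000
   = 3925.8049 cm^2 / 10000
   = 0.3926 m^2

0.3926


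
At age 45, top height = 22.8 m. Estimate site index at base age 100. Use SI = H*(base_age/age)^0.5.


Formula: SI = H_dom * (base_age / age)^0.5
Age ratio = 100 / 45 = 2.22222
sqrt(age_ratio) = 1.49071
SI = 22.8 * 1.49071 = 34.0 m

34.0


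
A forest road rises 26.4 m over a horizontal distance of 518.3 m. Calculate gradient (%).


Formula: Gradient = rise / run * 100
Gradient = 26.4 / 518.3 * 100 = 5.1%

5.1


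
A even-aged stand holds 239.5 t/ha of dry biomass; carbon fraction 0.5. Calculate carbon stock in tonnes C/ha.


Formula: Carbon Stock = Biomass * Carbon Fraction
C = 239.5 t/ha * 0.5
C = 119.8 t C/ha

119.8


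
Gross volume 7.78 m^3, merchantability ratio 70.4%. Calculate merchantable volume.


Formula: MV = V_total * (merchantable_pct / 100)
Merchantable fraction = 70.4% / 100 = 0.704
MV = 7.78 m^3 * 0.704 = 5.477 m^3

5.477


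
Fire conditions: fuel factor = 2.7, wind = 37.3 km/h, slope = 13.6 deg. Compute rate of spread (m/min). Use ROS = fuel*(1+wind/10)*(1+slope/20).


Formula: ROS = fuel * (1 + wind/10) * (1 + slope/20)
Wind factor = 1 + 37.3/10 = 4.73
Slope factor = 1 + 13.6/20 = 1.68
ROS = 2.7 * 4.73 * 1.68 = 21.46 m/min

21.46


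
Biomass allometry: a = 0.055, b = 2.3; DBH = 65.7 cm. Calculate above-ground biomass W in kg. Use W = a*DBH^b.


Formula: W = a * DBH^b  (allometric power law)
DBH^b = 65.7^2.3 = 15149.5715
W = 0.055 * 15149.5715 = 833.2 kg

833.2


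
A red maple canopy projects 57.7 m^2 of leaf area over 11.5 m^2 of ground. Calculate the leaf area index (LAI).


Formula: LAI = total leaf area / ground area  (dimensionless)
LAI = 57.7 m^2 / 11.5 m^2
LAI = 5.02

5.02


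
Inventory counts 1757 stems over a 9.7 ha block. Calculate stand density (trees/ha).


Formula: Stand Density = N_trees / Area_ha
Density = 1757 trees / 9.7 ha
Density = 181 trees/ha

181


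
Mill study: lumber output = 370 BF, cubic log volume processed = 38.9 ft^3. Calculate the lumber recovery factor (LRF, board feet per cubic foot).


Formula: LRF = Lumber Output (BF) / Log Input (ft^3)
LRF = 370 BF / 38.9 ft^3
LRF = 9.51 BF/ft^3

9.51


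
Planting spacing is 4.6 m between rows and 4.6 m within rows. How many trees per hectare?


Formula: TPH = 10000 m^2/ha / (spacing_x * spacing_y)
Area per tree = 4.6 m * 4.6 m = 21.16 m^2
TPH = 10000 / 21.16 = 473 trees/ha

473


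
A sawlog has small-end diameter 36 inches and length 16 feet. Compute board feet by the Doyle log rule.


Doyle: BF = (D - 4)^2 * L / 16
Adjusted diameter = 36 - 4 = 32 in
(D-4)^2 = 32^2 = 1024
BF = 1024 * 16 / 16 = 1024 BF

1024


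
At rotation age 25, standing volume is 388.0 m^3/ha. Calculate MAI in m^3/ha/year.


Formula: MAI = Total Volume / Stand Age
MAI = 388.0 m^3/ha / 25 years
MAI = 15.52 m^3/ha/year

15.52


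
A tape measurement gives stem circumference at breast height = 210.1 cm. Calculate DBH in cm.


Formula: DBH = C / pi
DBH = 210.1 / pi
pi = 3.14159...
DBH = 66.9 cm

66.9


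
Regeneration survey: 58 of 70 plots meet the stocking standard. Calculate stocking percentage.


Formula: Stocking % = stocked plots / total plots * 100
Stocking = 58 / 70 * 100
Stocking = 0.8286 * 100 = 82.9%

82.9


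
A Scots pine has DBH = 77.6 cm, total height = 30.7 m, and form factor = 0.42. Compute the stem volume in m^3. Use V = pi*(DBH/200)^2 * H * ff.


Formula: V = pi * (DBH/200)^2 * H * ff
Radius = DBH/200 = 77.6/200 = 0.388 m
Radius^2 = 0.388^2 = 0.150544 m^2
V = pi * 0.150544 * 30.7 * 0.42
V = 6.098 m^3

6.098


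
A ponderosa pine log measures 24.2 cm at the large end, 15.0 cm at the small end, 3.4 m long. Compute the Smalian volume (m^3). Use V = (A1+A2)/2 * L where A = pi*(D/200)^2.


Smalian: V = (A1 + A2)/2 * L,  A = pi*(D/200)^2
A1 = pi*(24.2/200)^2 = 0.045996 m^2
A2 = pi*(15.0/200)^2 = 0.017671 m^2
V = (0.045996+0.017671)/2*3.4 = 0.1082 m^3

0.1082


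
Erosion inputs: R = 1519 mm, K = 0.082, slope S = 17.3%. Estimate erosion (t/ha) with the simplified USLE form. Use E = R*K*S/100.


Formula: E = R * K * S / 100  (simplified USLE)
R * K = 1519 * 0.082 = 124.558
E = 124.558 * 17.3 / 100 = 21.55 t/ha

21.55


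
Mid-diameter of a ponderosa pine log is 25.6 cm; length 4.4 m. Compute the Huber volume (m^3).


Huber: V = Am * L,  Am = pi*(Dm/200)^2
Am = pi*(25.6/200)^2 = 0.051472 m^2
V = 0.051472*4.4 = 0.2265 m^3

0.2265


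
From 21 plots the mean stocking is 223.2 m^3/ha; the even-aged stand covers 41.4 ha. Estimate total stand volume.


Formula: Total Volume = Mean Volume per ha * Total Area
Total Volume = 223.2 m^3/ha * 41.4 ha
Total Volume = 9240 m^3

9240


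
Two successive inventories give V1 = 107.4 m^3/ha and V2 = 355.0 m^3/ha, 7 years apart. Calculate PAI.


Formula: PAI = (V_T2 - V_T1) / (T2 - T1)
Volume increment = 355.0 - 107.4 = 247.6 m^3/ha
PAI = 247.6 / 7 = 35.37 m^3/ha/year

35.37


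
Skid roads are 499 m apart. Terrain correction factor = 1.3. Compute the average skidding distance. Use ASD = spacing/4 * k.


Formula: ASD = (spacing / 4) * correction
Uncorrected distance = spacing / 4 = 499 / 4 = 124.75 m
ASD = 124.75 * 1.3 = 162 m

162


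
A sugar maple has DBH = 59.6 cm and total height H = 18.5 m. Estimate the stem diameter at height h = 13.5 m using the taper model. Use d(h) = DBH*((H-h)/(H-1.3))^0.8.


Taper: d(h) = DBH * ((H - h) / (H - 1.3))^0.8
Numerator = H - h = 18.5 - 13.5 = 5.0 m
Denominator = H - 1.3 = 18.5 - 1.3 = 17.2 m
Ratio = 5.0 / 17.2 = 0.2907
d = 59.6 * 0.2907^0.8 = 22.2 cm

22.2


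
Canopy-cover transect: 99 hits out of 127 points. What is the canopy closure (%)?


Formula: Canopy closure = covered points / total points * 100
Closure = 99 / 127 * 100
Closure = 0.7795 * 100 = 78.0%

78.0


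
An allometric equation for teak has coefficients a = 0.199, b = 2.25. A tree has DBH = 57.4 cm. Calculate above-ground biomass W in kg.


Formula: W = a * DBH^b  (allometric power law)
DBH^b = 57.4^2.25 = 9068.8404
W = 0.199 * 9068.8404 = 1804.7 kg

1804.7


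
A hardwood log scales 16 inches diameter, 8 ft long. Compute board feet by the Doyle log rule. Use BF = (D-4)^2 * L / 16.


Doyle: BF = (D - 4)^2 * L / 16
Adjusted diameter = 16 - 4 = 12 in
(D-4)^2 = 12^2 = 144
BF = 144 * 8 / 16 = 72 BF

72


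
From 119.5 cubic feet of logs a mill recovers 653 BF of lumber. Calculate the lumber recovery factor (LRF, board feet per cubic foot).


Formula: LRF = Lumber Output (BF) / Log Input (ft^3)
LRF = 653 BF / 119.5 ft^3
LRF = 5.46 BF/ft^3

5.46


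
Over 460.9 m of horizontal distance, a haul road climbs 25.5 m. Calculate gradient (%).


Formula: Gradient = rise / run * 100
Gradient = 25.5 / 460.9 * 100 = 5.5%

5.5


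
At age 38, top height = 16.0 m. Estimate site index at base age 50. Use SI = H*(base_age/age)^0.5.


Formula: SI = H_dom * (base_age / age)^0.5
Age ratio = 50 / 38 = 1.31579
sqrt(age_ratio) = 1.14708
SI = 16.0 * 1.14708 = 18.4 m

18.4


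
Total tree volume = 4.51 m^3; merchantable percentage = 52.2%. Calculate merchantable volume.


Formula: MV = V_total * (merchantable_pct / 100)
Merchantable fraction = 52.2% / 100 = 0.522
MV = 4.51 m^3 * 0.522 = 2.354 m^3

2.354


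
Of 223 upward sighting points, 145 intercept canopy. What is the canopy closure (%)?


Formula: Canopy closure = covered points / total points * 100
Closure = 145 / 223 * 100
Closure = 0.6502 * 100 = 65.0%

65.0


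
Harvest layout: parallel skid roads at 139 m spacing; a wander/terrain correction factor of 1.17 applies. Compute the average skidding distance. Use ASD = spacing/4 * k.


Formula: ASD = (spacing / 4) * correction
Uncorrected distance = spacing / 4 = 139 / 4 = 34.75 m
ASD = 34.75 * 1.17 = 41 m

41


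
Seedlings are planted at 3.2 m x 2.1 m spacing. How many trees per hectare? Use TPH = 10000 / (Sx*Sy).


Formula: TPH = 10000 m^2/ha / (spacing_x * spacing_y)
Area per tree = 3.2 m * 2.1 m = 6.72 m^2
TPH = 10000 / 6.72 = 1488 trees/ha

1488


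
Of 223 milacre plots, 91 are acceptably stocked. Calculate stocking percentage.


Formula: Stocking % = stocked plots / total plots * 100
Stocking = 91 / 223 * 100
Stocking = 0.4081 * 100 = 40.8%

40.8


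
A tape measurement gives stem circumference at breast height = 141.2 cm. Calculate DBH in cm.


Formula: DBH = C / pi
DBH = 141.2 / pi
pi = 3.14159...
DBH = 44.9 cm

44.9


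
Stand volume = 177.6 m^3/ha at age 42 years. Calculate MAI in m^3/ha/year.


Formula: MAI = Total Volume / Stand Age
MAI = 177.6 m^3/ha / 42 years
MAI = 4.23 m^3/ha/year

4.23


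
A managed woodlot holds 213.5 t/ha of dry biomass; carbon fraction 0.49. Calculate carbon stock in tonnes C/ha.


Formula: Carbon Stock = Biomass * Carbon Fraction
C = 213.5 t/ha * 0.49
C = 104.6 t C/ha

104.6


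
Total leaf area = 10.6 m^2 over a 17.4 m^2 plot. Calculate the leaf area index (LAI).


Formula: LAI = total leaf area / ground area  (dimensionless)
LAI = 10.6 m^2 / 17.4 m^2
LAI = 0.61

0.61


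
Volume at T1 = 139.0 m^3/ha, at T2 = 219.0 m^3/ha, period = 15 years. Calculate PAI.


Formula: PAI = (V_T2 - V_T1) / (T2 - T1)
Volume increment = 219.0 - 139.0 = 80.0 m^3/ha
PAI = 80.0 / 15 = 5.33 m^3/ha/year

5.33


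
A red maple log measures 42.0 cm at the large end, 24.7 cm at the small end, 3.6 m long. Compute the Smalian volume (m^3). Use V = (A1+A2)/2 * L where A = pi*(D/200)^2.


Smalian: V = (A1 + A2)/2 * L,  A = pi*(D/200)^2
A1 = pi*(42.0/200)^2 = 0.138544 m^2
A2 = pi*(24.7/200)^2 = 0.047916 m^2
V = (0.138544+0.047916)/2*3.6 = 0.3356 m^3

0.3356


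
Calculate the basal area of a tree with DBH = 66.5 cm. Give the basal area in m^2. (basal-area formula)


Formula: BA = pi * (DBH/2)^2 / 10000  (cm^2 to m^2)
Radius = DBH/2 = 66.5/2 = 33.25 cm
BA = pi * 33.25^2 / 10000
   = 3473.227 cm^2 / 10000
   = 0.3473 m^2

0.3473


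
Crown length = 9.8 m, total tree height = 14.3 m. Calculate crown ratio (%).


Formula: Crown Ratio = (Crown Length / Total Height) * 100
CR = (9.8 m / 14.3 m) * 100
CR = 0.6853 * 100 = 68.5%

68.5


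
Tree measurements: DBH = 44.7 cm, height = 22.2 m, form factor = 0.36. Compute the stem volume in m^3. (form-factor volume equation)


Formula: V = pi * (DBH/200)^2 * H * ff
Radius = DBH/200 = 44.7/200 = 0.2235 m
Radius^2 = 0.2235^2 = 0.04995225 m^2
V = pi * 0.04995225 * 22.2 * 0.36
V = 1.254 m^3

1.254


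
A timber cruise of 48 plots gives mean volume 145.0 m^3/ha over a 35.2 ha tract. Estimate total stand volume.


Formula: Total Volume = Mean Volume per ha * Total Area
Total Volume = 145.0 m^3/ha * 35.2 ha
Total Volume = 5104 m^3

5104


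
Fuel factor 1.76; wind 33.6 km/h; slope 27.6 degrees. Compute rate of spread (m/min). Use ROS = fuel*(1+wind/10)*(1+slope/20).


Formula: ROS = fuel * (1 + wind/10) * (1 + slope/20)
Wind factor = 1 + 33.6/10 = 4.36
Slope factor = 1 + 27.6/20 = 2.38
ROS = 1.76 * 4.36 * 2.38 = 18.26 m/min

18.26


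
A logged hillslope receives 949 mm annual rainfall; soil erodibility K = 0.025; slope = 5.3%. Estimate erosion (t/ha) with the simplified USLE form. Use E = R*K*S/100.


Formula: E = R * K * S / 100  (simplified USLE)
R * K = 949 * 0.025 = 23.725
E = 23.725 * 5.3 / 100 = 1.26 t/ha

1.26


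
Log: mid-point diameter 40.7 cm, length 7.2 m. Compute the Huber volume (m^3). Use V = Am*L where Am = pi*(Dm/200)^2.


Huber: V = Am * L,  Am = pi*(Dm/200)^2
Am = pi*(40.7/200)^2 = 0.1301 m^2
V = 0.1301*7.2 = 0.9367 m^3

0.9367


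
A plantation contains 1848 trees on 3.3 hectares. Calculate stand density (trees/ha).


Formula: Stand Density = N_trees / Area_ha
Density = 1848 trees / 3.3 ha
Density = 560 trees/ha

560


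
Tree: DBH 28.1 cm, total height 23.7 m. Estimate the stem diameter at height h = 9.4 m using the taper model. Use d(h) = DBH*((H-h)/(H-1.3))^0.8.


Taper: d(h) = DBH * ((H - h) / (H - 1.3))^0.8
Numerator = H - h = 23.7 - 9.4 = 14.3 m
Denominator = H - 1.3 = 23.7 - 1.3 = 22.4 m
Ratio = 14.3 / 22.4 = 0.63839
d = 28.1 * 0.63839^0.8 = 19.6 cm

19.6


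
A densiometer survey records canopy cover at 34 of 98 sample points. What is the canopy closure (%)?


Formula: Canopy closure = covered points / total points * 100
Closure = 34 / 98 * 100
Closure = 0.3469 * 100 = 34.7%

34.7


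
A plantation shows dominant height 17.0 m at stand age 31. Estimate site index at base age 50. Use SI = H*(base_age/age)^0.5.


Formula: SI = H_dom * (base_age / age)^0.5
Age ratio = 50 / 31 = 1.6129
sqrt(age_ratio) = 1.27
SI = 17.0 * 1.27 = 21.6 m

21.6


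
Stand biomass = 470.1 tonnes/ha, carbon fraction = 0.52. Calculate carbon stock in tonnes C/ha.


Formula: Carbon Stock = Biomass * Carbon Fraction
C = 470.1 t/ha * 0.52
C = 244.5 t C/ha

244.5


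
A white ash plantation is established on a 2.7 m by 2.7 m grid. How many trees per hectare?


Formula: TPH = 10000 m^2/ha / (spacing_x * spacing_y)
Area per tree = 2.7 m * 2.7 m = 7.29 m^2
TPH = 10000 / 7.29 = 1372 trees/ha

1372


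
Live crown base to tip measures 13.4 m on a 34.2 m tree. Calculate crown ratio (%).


Formula: Crown Ratio = (Crown Length / Total Height) * 100
CR = (13.4 m / 34.2 m) * 100
CR = 0.3918 * 100 = 39.2%

39.2


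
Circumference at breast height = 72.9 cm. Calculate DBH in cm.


Formula: DBH = C / pi
DBH = 72.9 / pi
pi = 3.14159...
DBH = 23.2 cm

23.2


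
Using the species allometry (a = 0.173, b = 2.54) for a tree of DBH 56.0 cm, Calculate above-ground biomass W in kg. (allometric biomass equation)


Formula: W = a * DBH^b  (allometric power law)
DBH^b = 56.0^2.54 = 27567.513
W = 0.173 * 27567.513 = 4769.2 kg

4769.2


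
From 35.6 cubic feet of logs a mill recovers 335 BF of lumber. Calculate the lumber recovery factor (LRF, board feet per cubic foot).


Formula: LRF = Lumber Output (BF) / Log Input (ft^3)
LRF = 335 BF / 35.6 ft^3
LRF = 9.41 BF/ft^3

9.41


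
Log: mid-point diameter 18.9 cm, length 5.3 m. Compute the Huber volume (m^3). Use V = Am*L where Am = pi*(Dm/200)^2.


Huber: V = Am * L,  Am = pi*(Dm/200)^2
Am = pi*(18.9/200)^2 = 0.028055 m^2
V = 0.028055*5.3 = 0.1487 m^3

0.1487


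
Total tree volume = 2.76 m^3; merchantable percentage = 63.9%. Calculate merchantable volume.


Formula: MV = V_total * (merchantable_pct / 100)
Merchantable fraction = 63.9% / 100 = 0.639
MV = 2.76 m^3 * 0.639 = 1.764 m^3

1.764


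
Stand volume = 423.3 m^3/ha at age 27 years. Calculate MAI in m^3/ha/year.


Formula: MAI = Total Volume / Stand Age
MAI = 423.3 m^3/ha / 27 years
MAI = 15.68 m^3/ha/year

15.68


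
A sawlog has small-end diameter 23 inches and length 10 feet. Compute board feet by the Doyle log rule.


Doyle: BF = (D - 4)^2 * L / 16
Adjusted diameter = 23 - 4 = 19 in
(D-4)^2 = 19^2 = 361
BF = 361 * 10 / 16 = 226 BF

226


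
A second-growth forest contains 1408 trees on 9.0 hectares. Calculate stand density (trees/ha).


Formula: Stand Density = N_trees / Area_ha
Density = 1408 trees / 9.0 ha
Density = 156 trees/ha

156


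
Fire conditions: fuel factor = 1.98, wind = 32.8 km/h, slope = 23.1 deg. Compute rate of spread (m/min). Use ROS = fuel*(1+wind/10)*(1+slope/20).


Formula: ROS = fuel * (1 + wind/10) * (1 + slope/20)
Wind factor = 1 + 32.8/10 = 4.28
Slope factor = 1 + 23.1/20 = 2.155
ROS = 1.98 * 4.28 * 2.155 = 18.26 m/min

18.26


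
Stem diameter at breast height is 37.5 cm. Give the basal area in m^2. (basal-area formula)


Formula: BA = pi * (DBH/2)^2 / 10000  (cm^2 to m^2)
Radius = DBH/2 = 37.5/2 = 18.75 cm
BA = pi * 18.75^2 / 10000
   = 1104.4662 cm^2 / 10000
   = 0.1104 m^2

0.1104


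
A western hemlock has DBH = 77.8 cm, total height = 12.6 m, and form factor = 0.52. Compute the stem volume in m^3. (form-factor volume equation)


Formula: V = pi * (DBH/200)^2 * H * ff
Radius = DBH/200 = 77.8/200 = 0.389 m
Radius^2 = 0.389^2 = 0.151321 m^2
V = pi * 0.151321 * 12.6 * 0.52
V = 3.115 m^3

3.115


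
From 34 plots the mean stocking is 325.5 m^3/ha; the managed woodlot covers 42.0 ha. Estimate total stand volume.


Formula: Total Volume = Mean Volume per ha * Total Area
Total Volume = 325.5 m^3/ha * 42.0 ha
Total Volume = 13671 m^3

13671


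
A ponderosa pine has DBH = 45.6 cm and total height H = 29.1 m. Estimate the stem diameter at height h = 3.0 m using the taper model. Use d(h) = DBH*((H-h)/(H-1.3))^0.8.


Taper: d(h) = DBH * ((H - h) / (H - 1.3))^0.8
Numerator = H - h = 29.1 - 3.0 = 26.1 m
Denominator = H - 1.3 = 29.1 - 1.3 = 27.8 m
Ratio = 26.1 / 27.8 = 0.93885
d = 45.6 * 0.93885^0.8 = 43.4 cm

43.4


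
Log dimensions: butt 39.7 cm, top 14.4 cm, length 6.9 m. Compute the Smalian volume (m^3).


Smalian: V = (A1 + A2)/2 * L,  A = pi*(D/200)^2
A1 = pi*(39.7/200)^2 = 0.123786 m^2
A2 = pi*(14.4/200)^2 = 0.016286 m^2
V = (0.123786+0.016286)/2*6.9 = 0.4832 m^3

0.4832


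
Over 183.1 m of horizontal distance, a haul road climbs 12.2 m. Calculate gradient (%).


Formula: Gradient = rise / run * 100
Gradient = 12.2 / 183.1 * 100 = 6.7%

6.7


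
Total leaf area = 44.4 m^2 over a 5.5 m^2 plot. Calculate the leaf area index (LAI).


Formula: LAI = total leaf area / ground area  (dimensionless)
LAI = 44.4 m^2 / 5.5 m^2
LAI = 8.07

8.07


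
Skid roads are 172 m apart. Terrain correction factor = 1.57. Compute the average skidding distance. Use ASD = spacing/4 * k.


Formula: ASD = (spacing / 4) * correction
Uncorrected distance = spacing / 4 = 172 / 4 = 43 m
ASD = 43 * 1.57 = 68 m

68


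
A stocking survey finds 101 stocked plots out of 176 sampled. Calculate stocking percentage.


Formula: Stocking % = stocked plots / total plots * 100
Stocking = 101 / 176 * 100
Stocking = 0.5739 * 100 = 57.4%

57.4


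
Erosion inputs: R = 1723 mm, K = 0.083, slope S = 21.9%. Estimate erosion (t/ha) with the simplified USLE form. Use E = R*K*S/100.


Formula: E = R * K * S / 100  (simplified USLE)
R * K = 1723 * 0.083 = 143.009
E = 143.009 * 21.9 / 100 = 31.32 t/ha

31.32


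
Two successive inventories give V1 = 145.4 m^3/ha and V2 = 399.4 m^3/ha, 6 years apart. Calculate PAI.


Formula: PAI = (V_T2 - V_T1) / (T2 - T1)
Volume increment = 399.4 - 145.4 = 254.0 m^3/ha
PAI = 254.0 / 6 = 42.33 m^3/ha/year

42.33
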